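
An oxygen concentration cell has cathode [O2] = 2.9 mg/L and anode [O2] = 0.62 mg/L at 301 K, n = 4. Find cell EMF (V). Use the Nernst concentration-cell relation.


Apply the Nernst concentration-cell relation: E = (RT/nF)*ln(C_cathode/C_anode)
RT/nF = 8.314*301/(4*96485) = 0.0064842 V
ln(2.9/0.62) = 1.54275
E = 0.0064842 * 1.54275 = 0.01 V

0.01 V


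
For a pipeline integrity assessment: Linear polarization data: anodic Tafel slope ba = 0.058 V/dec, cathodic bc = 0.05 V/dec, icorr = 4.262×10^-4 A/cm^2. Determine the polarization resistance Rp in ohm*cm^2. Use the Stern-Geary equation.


Apply the Stern-Geary equation: Rp = ba*bc / (2.303*icorr*(ba+bc))
ba*bc = 0.058*0.05 = 0.0029
ba+bc = 0.108; 2.303*icorr*(ba+bc) = 2.303*4.262×10^-4*0.108 = 1.0600617×10^-4
Rp = 0.0029 / 1.0600617×10^-4 = 27.4 ohm*cm^2

27.4 ohm*cm^2


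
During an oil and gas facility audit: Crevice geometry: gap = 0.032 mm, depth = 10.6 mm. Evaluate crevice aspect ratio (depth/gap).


Aspect ratio = depth / gap
Ratio = 10.6 / 0.032 = 331.3

331.3


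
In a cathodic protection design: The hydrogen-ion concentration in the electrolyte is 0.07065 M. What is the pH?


pH = −log10[H+]
pH = −log10(0.07065) = 1.15

1.15


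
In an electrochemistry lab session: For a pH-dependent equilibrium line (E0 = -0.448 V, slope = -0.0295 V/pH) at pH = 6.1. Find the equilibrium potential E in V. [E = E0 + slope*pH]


Apply the Pourbaix line equation: E = E0 + slope*pH
E = -0.448 + (-0.0295)*6.1 = -0.448 + (-0.17995) = -0.62795 V
Rounded to 3 decimal places: E = -0.628 V

-0.628 V


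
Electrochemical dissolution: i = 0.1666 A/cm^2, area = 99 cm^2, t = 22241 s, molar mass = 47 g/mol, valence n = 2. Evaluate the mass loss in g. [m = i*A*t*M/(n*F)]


Apply Faraday's law: m = i*A*t*M / (n*F)
Total charge passed Q = i*A*t = 0.1666*99*22241 = 366829.7094 C
m = Q*M/(n*F) = 366829.7094*47/(2*96485) = 89.34548 g

89.34548 g


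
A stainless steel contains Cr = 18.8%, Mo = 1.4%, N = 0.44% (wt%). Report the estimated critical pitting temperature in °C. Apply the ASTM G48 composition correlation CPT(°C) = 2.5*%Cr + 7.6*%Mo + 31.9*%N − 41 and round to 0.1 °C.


Apply the ASTM G48 empirical CPT estimate: CPT(°C) = 2.5*%Cr + 7.6*%Mo + 31.9*%N − 41
2.5*18.8 = 47; 7.6*1.4 = 10.64; 31.9*0.44 = 14.036
CPT = 47 + 10.64 + 14.036 − 41 = 30.676 °C
Rounded to 0.1 °C: CPT ≈ 30.7 °C

30.7 °C


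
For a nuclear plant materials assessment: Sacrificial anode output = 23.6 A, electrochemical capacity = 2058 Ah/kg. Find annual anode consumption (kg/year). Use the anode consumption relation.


Annual consumption = current * hours per year / capacity
Rate = 23.6 * 8760 / 2058 = 100.5 kg/year

100.5 kg/year


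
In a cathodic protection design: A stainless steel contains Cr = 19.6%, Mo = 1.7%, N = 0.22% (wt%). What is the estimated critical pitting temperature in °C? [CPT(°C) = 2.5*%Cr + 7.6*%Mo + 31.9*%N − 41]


Apply the ASTM G48 empirical CPT estimate: CPT(°C) = 2.5*%Cr + 7.6*%Mo + 31.9*%N − 41
2.5*19.6 = 49; 7.6*1.7 = 12.92; 31.9*0.22 = 7.018
CPT = 49 + 12.92 + 7.018 − 41 = 27.938 °C
Rounded to 0.1 °C: CPT ≈ 27.9 °C

27.9 °C


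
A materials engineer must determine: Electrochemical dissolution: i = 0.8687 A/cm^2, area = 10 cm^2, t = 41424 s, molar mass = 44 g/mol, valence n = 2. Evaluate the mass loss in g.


Apply Faraday's law: m = i*A*t*M / (n*F)
Total charge passed Q = i*A*t = 0.8687*10*41424 = 359850.288 C
m = Q*M/(n*F) = 359850.288*44/(2*96485) = 82.05116 g

82.05116 g


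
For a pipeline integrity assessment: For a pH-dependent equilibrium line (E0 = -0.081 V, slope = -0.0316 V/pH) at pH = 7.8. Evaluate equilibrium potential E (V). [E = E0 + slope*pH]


Apply the Pourbaix line equation: E = E0 + slope*pH
E = -0.081 + (-0.0316)*7.8 = -0.081 + (-0.24648) = -0.32748 V
Rounded to 4 decimal places: E = -0.3275 V

-0.3275 V


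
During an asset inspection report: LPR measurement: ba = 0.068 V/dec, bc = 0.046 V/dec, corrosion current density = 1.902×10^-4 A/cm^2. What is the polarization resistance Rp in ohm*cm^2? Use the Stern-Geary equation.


Apply the Stern-Geary equation: Rp = ba*bc / (2.303*icorr*(ba+bc))
ba*bc = 0.068*0.046 = 0.003128
ba+bc = 0.114; 2.303*icorr*(ba+bc) = 2.303*1.902×10^-4*0.114 = 4.9935488×10^-5
Rp = 0.003128 / 4.9935488×10^-5 = 62.64 ohm*cm^2

62.64 ohm*cm^2


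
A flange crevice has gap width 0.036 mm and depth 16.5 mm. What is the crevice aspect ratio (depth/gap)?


Aspect ratio = depth / gap
Ratio = 16.5 / 0.036 = 458.3

458.3


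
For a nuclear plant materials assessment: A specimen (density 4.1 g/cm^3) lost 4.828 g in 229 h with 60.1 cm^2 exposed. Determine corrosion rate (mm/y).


Apply the mm/y weight-loss relation: CR = 87600 * W / (D * A * T)
Numerator: 87600 * 4.828 = 422932.8
Denominator: 4.1 * 60.1 * 229 = 56427.89
CR = 422932.8 / 56427.89 = 7.4951 mm/y

7.4951 mm/y


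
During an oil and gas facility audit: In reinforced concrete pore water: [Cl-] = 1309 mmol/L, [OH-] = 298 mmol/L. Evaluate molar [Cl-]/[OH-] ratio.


Threshold parameter = [Cl-] / [OH-] (molar basis; both in mmol/L, so units cancel)
Ratio = 1309 / 298 = 4.39

4.39


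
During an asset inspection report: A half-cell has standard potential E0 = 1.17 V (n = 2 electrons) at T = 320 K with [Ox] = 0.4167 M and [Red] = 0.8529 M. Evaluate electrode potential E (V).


Apply the Nernst equation: E = E0 + (RT/nF)*ln([Ox]/[Red])
Step 1: RT/nF = 8.314*320/(2*96485) = 0.01378701 V
Step 2: [Ox]/[Red] = 0.4167/0.8529 = 0.488568
Step 3: ln(0.488568) = -0.716277
Step 4: correction = 0.01378701 * -0.716277 = -0.01 V
E = 1.17 + -0.01 = 1.16 V

1.16 V


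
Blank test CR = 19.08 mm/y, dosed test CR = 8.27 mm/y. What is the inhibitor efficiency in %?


Apply the inhibitor-efficiency definition: IE = (CR_blank − CR_inh)/CR_blank × 100
IE = (19.08 − 8.27) / 19.08 × 100
IE = 10.81 / 19.08 × 100 = 56.7 %

56.7 %


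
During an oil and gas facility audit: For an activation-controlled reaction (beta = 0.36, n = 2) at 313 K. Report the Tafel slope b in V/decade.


Apply the Tafel slope relation: b = 2.303*R*T/(beta*n*F)
Numerator: 2.303 * 8.314 * 313 = 5993.06
Denominator: 0.36 * 2 * 96485 = 69469.2
b = 5993.06 / 69469.2 = 0.086 V/decade

0.086 V/decade


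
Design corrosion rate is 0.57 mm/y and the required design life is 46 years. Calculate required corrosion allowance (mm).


Corrosion allowance = CR × design life
CA = 0.57 * 46 = 26.22 mm

26.22 mm


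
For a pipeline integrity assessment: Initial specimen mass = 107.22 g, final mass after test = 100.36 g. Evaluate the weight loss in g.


Weight loss = initial − final
WL = 107.22 − 100.36 = 6.86 g

6.86 g


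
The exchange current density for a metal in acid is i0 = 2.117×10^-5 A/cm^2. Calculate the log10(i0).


i0 = 2.117×10^-5 A/cm^2
log10(i0) = -4.674

-4.674


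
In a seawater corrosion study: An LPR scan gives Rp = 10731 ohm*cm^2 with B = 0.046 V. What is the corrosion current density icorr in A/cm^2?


Apply the Stern-Geary relation: icorr = B / Rp
icorr = 0.046 / 10731 = 4.287×10^-6 A/cm^2

4.287×10^-6 A/cm^2


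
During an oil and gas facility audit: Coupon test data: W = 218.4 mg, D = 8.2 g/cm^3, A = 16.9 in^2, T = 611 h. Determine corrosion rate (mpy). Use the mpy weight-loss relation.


Apply the mpy weight-loss relation: CR = 534 * W / (D * A * T)
Numerator: 534 * 218.4 = 116625.6
Denominator: 8.2 * 16.9 * 611 = 84672.38
CR = 116625.6 / 84672.38 = 1.37737 mpy

1.37737 mpy


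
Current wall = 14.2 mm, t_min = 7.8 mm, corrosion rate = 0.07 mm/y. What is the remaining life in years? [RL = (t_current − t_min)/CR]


Apply the remaining-life relation: RL = (t_current − t_min) / CR
RL = (14.2 − 7.8) / 0.07 = 6.4 / 0.07 = 91.4 years

91.4 years


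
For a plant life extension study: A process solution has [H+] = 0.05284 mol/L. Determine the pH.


pH = −log10[H+]
pH = −log10(0.05284) = 1.28

1.28


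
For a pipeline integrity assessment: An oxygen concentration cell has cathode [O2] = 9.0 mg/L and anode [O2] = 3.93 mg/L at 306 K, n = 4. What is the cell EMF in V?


Apply the Nernst concentration-cell relation: E = (RT/nF)*ln(C_cathode/C_anode)
RT/nF = 8.314*306/(4*96485) = 0.00659192 V
ln(9.0/3.93) = 0.82859
E = 0.00659192 * 0.82859 = 0.00546 V

0.00546 V


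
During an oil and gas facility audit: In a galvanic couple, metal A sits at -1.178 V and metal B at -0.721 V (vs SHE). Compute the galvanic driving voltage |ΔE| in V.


Driving voltage is the absolute potential difference.
|ΔE| = |-1.178 − (-0.721)| = 0.457 V

0.457 V


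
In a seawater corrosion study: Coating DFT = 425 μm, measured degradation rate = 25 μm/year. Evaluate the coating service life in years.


Service life = thickness / degradation rate
Life = 425 / 25 = 17.0 years

17.0 years


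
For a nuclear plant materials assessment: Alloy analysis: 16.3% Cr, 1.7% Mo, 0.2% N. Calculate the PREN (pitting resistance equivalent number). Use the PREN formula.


Apply the PREN formula: PREN = Cr + 3.3*Mo + 16*N
PREN = 16.3 + 3.3*1.7 + 16*0.2
PREN = 16.3 + 5.61 + 3.2 = 25.11

25.11


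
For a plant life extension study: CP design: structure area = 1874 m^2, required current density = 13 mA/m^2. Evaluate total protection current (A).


I = area * current density, then convert mA → A (÷1000)
I = 1874 * 13 / 1000 = 24.36 A

24.36 A


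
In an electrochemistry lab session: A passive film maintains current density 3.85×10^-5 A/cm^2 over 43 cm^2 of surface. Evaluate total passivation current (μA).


I = i_pass * A, then convert A → μA (×10^6)
I = 3.85×10^-5 * 43 * 10^6 = 1655.5 μA

1655.5 μA


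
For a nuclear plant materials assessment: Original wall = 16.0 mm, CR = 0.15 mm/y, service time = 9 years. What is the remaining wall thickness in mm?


Remaining wall = original − CR × time
t = 16.0 − 0.15*9 = 16.0 − 1.35 = 14.65 mm

14.65 mm


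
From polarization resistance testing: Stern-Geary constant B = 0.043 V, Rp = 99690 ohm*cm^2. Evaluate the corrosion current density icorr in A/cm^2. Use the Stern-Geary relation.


Apply the Stern-Geary relation: icorr = B / Rp
icorr = 0.043 / 99690 = 4.313×10^-7 A/cm^2

4.313×10^-7 A/cm^2


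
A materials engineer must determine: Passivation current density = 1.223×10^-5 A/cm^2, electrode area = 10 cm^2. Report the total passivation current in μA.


I = i_pass * A, then convert A → μA (×10^6)
I = 1.223×10^-5 * 10 * 10^6 = 122.3 μA

122.3 μA


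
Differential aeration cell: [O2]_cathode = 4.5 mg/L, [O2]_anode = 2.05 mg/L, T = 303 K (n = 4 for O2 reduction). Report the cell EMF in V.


Apply the Nernst concentration-cell relation: E = (RT/nF)*ln(C_cathode/C_anode)
RT/nF = 8.314*303/(4*96485) = 0.00652729 V
ln(4.5/2.05) = 0.78624
E = 0.00652729 * 0.78624 = 0.00513 V

0.00513 V


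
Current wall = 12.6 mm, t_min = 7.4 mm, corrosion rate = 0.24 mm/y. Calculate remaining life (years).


Apply the remaining-life relation: RL = (t_current − t_min) / CR
RL = (12.6 − 7.4) / 0.24 = 5.2 / 0.24 = 21.7 years

21.7 years


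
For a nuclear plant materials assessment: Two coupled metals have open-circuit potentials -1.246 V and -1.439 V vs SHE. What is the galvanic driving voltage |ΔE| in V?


Driving voltage is the absolute potential difference.
|ΔE| = |-1.246 − (-1.439)| = 0.193 V

0.193 V


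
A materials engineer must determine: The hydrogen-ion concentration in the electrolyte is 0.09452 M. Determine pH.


pH = −log10[H+]
pH = −log10(0.09452) = 1.02

1.02


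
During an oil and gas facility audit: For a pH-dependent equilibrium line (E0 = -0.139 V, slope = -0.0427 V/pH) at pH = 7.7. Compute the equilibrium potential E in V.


Apply the Pourbaix line equation: E = E0 + slope*pH
E = -0.139 + (-0.0427)*7.7 = -0.139 + (-0.32879) = -0.46779 V
Rounded to 4 decimal places: E = -0.4678 V

-0.4678 V


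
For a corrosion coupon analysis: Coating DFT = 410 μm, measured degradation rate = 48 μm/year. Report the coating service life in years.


Service life = thickness / degradation rate
Life = 410 / 48 = 8.5 years

8.5 years


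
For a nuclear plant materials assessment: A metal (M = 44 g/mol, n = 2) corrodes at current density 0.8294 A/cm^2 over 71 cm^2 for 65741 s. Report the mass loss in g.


Apply Faraday's law: m = i*A*t*M / (n*F)
Total charge passed Q = i*A*t = 0.8294*71*65741 = 3871316.5634 C
m = Q*M/(n*F) = 3871316.5634*44/(2*96485) = 882.71715 g

882.71715 g


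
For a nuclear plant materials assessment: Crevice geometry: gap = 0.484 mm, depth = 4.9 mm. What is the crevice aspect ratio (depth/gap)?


Aspect ratio = depth / gap
Ratio = 4.9 / 0.484 = 10.1

10.1


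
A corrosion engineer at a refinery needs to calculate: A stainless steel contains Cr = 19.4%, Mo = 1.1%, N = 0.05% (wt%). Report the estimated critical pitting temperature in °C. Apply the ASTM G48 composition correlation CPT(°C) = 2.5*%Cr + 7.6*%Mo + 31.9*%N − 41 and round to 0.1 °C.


Apply the ASTM G48 empirical CPT estimate: CPT(°C) = 2.5*%Cr + 7.6*%Mo + 31.9*%N − 41
2.5*19.4 = 48.5; 7.6*1.1 = 8.36; 31.9*0.05 = 1.595
CPT = 48.5 + 8.36 + 1.595 − 41 = 17.455 °C
Rounded to 0.1 °C: CPT ≈ 17.5 °C

17.5 °C


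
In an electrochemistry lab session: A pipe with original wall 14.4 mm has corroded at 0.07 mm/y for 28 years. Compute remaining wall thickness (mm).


Remaining wall = original − CR × time
t = 14.4 − 0.07*28 = 14.4 − 1.96 = 12.44 mm

12.44 mm


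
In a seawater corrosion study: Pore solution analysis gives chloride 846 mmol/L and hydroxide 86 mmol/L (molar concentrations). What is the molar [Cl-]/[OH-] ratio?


Threshold parameter = [Cl-] / [OH-] (molar basis; both in mmol/L, so units cancel)
Ratio = 846 / 86 = 9.84

9.84


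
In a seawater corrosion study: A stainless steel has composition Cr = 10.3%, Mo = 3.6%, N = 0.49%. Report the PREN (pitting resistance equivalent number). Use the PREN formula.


Apply the PREN formula: PREN = Cr + 3.3*Mo + 16*N
PREN = 10.3 + 3.3*3.6 + 16*0.49
PREN = 10.3 + 11.88 + 7.84 = 30.02

30.02


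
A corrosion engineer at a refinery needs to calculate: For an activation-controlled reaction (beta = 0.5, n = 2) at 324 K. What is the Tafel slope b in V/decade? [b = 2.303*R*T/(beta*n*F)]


Apply the Tafel slope relation: b = 2.303*R*T/(beta*n*F)
Numerator: 2.303 * 8.314 * 324 = 6203.67
Denominator: 0.5 * 2 * 96485 = 96485.0
b = 6203.67 / 96485.0 = 0.0643 V/decade

0.0643 V/decade


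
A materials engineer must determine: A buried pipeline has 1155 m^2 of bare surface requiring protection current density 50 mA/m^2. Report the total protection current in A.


I = area * current density, then convert mA → A (÷1000)
I = 1155 * 50 / 1000 = 57.75 A

57.75 A


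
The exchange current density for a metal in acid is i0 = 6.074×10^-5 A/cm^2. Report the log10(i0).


i0 = 6.074×10^-5 A/cm^2
log10(i0) = -4.217

-4.217


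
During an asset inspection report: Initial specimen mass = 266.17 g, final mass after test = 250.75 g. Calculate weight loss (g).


Weight loss = initial − final
WL = 266.17 − 250.75 = 15.42 g

15.42 g


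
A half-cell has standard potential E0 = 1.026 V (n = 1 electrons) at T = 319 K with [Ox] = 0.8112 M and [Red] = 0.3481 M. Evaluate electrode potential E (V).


Apply the Nernst equation: E = E0 + (RT/nF)*ln([Ox]/[Red])
Step 1: RT/nF = 8.314*319/(1*96485) = 0.02748786 V
Step 2: [Ox]/[Red] = 0.8112/0.3481 = 2.330365
Step 3: ln(2.330365) = 0.846025
Step 4: correction = 0.02748786 * 0.846025 = 0.023 V
E = 1.026 + 0.023 = 1.049 V

1.049 V


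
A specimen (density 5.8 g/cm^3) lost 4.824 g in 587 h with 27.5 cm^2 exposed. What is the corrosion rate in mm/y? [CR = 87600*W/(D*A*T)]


Apply the mm/y weight-loss relation: CR = 87600 * W / (D * A * T)
Numerator: 87600 * 4.824 = 422582.4
Denominator: 5.8 * 27.5 * 587 = 93626.5
CR = 422582.4 / 93626.5 = 4.5135 mm/y

4.5135 mm/y


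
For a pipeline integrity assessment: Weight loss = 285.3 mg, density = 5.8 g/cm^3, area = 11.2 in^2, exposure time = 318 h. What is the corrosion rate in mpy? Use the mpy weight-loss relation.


Apply the mpy weight-loss relation: CR = 534 * W / (D * A * T)
Numerator: 534 * 285.3 = 152350.2
Denominator: 5.8 * 11.2 * 318 = 20657.28
CR = 152350.2 / 20657.28 = 7.375 mpy

7.375 mpy


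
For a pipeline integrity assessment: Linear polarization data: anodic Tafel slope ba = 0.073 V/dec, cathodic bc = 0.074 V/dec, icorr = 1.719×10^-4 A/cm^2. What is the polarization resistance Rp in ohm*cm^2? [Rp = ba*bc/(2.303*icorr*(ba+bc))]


Apply the Stern-Geary equation: Rp = ba*bc / (2.303*icorr*(ba+bc))
ba*bc = 0.073*0.074 = 0.005402
ba+bc = 0.147; 2.303*icorr*(ba+bc) = 2.303*1.719×10^-4*0.147 = 5.8195198×10^-5
Rp = 0.005402 / 5.8195198×10^-5 = 92.8 ohm*cm^2

92.8 ohm*cm^2


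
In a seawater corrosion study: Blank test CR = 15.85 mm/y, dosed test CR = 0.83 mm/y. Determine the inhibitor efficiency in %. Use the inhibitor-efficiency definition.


Apply the inhibitor-efficiency definition: IE = (CR_blank − CR_inh)/CR_blank × 100
IE = (15.85 − 0.83) / 15.85 × 100
IE = 15.02 / 15.85 × 100 = 94.8 %

94.8 %


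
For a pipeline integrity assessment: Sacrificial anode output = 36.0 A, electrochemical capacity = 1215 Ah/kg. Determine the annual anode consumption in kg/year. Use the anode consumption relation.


Annual consumption = current * hours per year / capacity
Rate = 36.0 * 8760 / 1215 = 259.6 kg/year

259.6 kg/year


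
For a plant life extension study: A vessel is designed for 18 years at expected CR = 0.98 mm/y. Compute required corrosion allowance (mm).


Corrosion allowance = CR × design life
CA = 0.98 * 18 = 17.64 mm

17.64 mm


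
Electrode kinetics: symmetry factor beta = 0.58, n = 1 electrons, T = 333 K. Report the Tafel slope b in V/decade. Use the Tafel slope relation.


Apply the Tafel slope relation: b = 2.303*R*T/(beta*n*F)
Numerator: 2.303 * 8.314 * 333 = 6376.0
Denominator: 0.58 * 1 * 96485 = 55961.3
b = 6376.0 / 55961.3 = 0.1139 V/decade

0.1139 V/decade


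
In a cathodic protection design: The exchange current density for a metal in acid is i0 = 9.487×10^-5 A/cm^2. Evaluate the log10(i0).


i0 = 9.487×10^-5 A/cm^2
log10(i0) = -4.023

-4.023


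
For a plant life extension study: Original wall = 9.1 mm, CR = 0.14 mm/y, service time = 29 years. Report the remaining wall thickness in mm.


Remaining wall = original − CR × time
t = 9.1 − 0.14*29 = 9.1 − 4.06 = 5.04 mm

5.04 mm


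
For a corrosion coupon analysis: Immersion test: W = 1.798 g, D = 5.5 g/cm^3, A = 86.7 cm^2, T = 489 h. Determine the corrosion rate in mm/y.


Apply the mm/y weight-loss relation: CR = 87600 * W / (D * A * T)
Numerator: 87600 * 1.798 = 157504.8
Denominator: 5.5 * 86.7 * 489 = 233179.65
CR = 157504.8 / 233179.65 = 0.675465 mm/y

0.675465 mm/y


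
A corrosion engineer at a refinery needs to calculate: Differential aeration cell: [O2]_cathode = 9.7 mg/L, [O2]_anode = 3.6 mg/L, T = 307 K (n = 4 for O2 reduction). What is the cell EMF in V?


Apply the Nernst concentration-cell relation: E = (RT/nF)*ln(C_cathode/C_anode)
RT/nF = 8.314*307/(4*96485) = 0.00661346 V
ln(9.7/3.6) = 0.99119
E = 0.00661346 * 0.99119 = 0.00656 V

0.00656 V


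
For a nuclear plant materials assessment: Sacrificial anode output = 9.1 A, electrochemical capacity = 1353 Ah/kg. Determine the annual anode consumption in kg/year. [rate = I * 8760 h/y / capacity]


Annual consumption = current * hours per year / capacity
Rate = 9.1 * 8760 / 1353 = 58.9 kg/year

58.9 kg/year


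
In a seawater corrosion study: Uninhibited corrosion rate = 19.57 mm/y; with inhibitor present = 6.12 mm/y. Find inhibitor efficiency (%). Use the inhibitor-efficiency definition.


Apply the inhibitor-efficiency definition: IE = (CR_blank − CR_inh)/CR_blank × 100
IE = (19.57 − 6.12) / 19.57 × 100
IE = 13.45 / 19.57 × 100 = 68.7 %

68.7 %


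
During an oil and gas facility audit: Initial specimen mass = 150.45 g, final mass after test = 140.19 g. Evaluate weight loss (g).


Weight loss = initial − final
WL = 150.45 − 140.19 = 10.26 g

10.26 g


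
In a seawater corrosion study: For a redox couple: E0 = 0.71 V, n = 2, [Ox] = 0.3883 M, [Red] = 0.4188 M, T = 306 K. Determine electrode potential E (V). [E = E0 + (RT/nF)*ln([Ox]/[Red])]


Apply the Nernst equation: E = E0 + (RT/nF)*ln([Ox]/[Red])
Step 1: RT/nF = 8.314*306/(2*96485) = 0.01318383 V
Step 2: [Ox]/[Red] = 0.3883/0.4188 = 0.927173
Step 3: ln(0.927173) = -0.075615
Step 4: correction = 0.01318383 * -0.075615 = -0.001 V
E = 0.71 + -0.001 = 0.709 V

0.709 V


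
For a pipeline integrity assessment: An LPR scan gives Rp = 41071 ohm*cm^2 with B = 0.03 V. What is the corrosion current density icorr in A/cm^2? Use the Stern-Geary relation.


Apply the Stern-Geary relation: icorr = B / Rp
icorr = 0.03 / 41071 = 7.304×10^-7 A/cm^2

7.304×10^-7 A/cm^2


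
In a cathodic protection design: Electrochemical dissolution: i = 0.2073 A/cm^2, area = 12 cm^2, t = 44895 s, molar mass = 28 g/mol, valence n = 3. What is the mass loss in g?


Apply Faraday's law: m = i*A*t*M / (n*F)
Total charge passed Q = i*A*t = 0.2073*12*44895 = 111680.802 C
m = Q*M/(n*F) = 111680.802*28/(3*96485) = 10.8033 g

10.8033 g


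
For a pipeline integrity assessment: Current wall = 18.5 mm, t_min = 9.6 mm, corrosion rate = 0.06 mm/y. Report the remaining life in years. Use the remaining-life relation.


Apply the remaining-life relation: RL = (t_current − t_min) / CR
RL = (18.5 − 9.6) / 0.06 = 8.9 / 0.06 = 148.3 years

148.3 years


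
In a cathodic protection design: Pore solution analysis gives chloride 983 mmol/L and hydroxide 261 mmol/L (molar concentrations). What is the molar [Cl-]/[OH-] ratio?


Threshold parameter = [Cl-] / [OH-] (molar basis; both in mmol/L, so units cancel)
Ratio = 983 / 261 = 3.77

3.77


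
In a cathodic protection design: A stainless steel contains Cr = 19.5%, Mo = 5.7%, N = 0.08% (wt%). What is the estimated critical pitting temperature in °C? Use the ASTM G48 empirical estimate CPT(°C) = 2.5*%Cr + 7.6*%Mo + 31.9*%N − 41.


Apply the ASTM G48 empirical CPT estimate: CPT(°C) = 2.5*%Cr + 7.6*%Mo + 31.9*%N − 41
2.5*19.5 = 48.75; 7.6*5.7 = 43.32; 31.9*0.08 = 2.552
CPT = 48.75 + 43.32 + 2.552 − 41 = 53.622 °C
Rounded to 0.1 °C: CPT ≈ 53.6 °C

53.6 °C


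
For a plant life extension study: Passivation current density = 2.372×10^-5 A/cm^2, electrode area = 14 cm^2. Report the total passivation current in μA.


I = i_pass * A, then convert A → μA (×10^6)
I = 2.372×10^-5 * 14 * 10^6 = 332.08 μA

332.08 μA


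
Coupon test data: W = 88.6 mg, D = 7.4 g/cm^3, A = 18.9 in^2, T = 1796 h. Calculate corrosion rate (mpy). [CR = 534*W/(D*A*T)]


Apply the mpy weight-loss relation: CR = 534 * W / (D * A * T)
Numerator: 534 * 88.6 = 47312.4
Denominator: 7.4 * 18.9 * 1796 = 251188.56
CR = 47312.4 / 251188.56 = 0.188 mpy

0.188 mpy


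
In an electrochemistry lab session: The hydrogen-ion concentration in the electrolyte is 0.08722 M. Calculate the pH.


pH = −log10[H+]
pH = −log10(0.08722) = 1.06

1.06


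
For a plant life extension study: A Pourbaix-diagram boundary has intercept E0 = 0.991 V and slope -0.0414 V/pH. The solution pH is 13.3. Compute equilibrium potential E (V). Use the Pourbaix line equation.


Apply the Pourbaix line equation: E = E0 + slope*pH
E = 0.991 + (-0.0414)*13.3 = 0.991 + (-0.55062) = 0.44038 V
Rounded to 3 decimal places: E = 0.440 V

0.440 V


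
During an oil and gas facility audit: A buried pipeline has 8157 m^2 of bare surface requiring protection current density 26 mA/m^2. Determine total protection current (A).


I = area * current density, then convert mA → A (÷1000)
I = 8157 * 26 / 1000 = 212.08 A

212.08 A


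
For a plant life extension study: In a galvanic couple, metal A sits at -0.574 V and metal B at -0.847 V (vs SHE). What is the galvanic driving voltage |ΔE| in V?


Driving voltage is the absolute potential difference.
|ΔE| = |-0.574 − (-0.847)| = 0.273 V

0.273 V


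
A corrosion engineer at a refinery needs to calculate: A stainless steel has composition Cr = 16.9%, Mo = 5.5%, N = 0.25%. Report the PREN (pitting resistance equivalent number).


Apply the PREN formula: PREN = Cr + 3.3*Mo + 16*N
PREN = 16.9 + 3.3*5.5 + 16*0.25
PREN = 16.9 + 18.15 + 4.0 = 39.05

39.05


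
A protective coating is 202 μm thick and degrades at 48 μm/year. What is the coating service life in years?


Service life = thickness / degradation rate
Life = 202 / 48 = 4.2 years

4.2 years


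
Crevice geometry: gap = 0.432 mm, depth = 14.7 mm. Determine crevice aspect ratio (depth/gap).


Aspect ratio = depth / gap
Ratio = 14.7 / 0.432 = 34.0

34.0


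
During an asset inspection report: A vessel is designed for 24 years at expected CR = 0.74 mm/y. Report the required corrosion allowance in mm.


Corrosion allowance = CR × design life
CA = 0.74 * 24 = 17.76 mm

17.76 mm


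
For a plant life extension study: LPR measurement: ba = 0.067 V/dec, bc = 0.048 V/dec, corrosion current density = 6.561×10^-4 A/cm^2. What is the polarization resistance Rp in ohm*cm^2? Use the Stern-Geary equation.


Apply the Stern-Geary equation: Rp = ba*bc / (2.303*icorr*(ba+bc))
ba*bc = 0.067*0.048 = 0.003216
ba+bc = 0.115; 2.303*icorr*(ba+bc) = 2.303*6.561×10^-4*0.115 = 1.737648×10^-4
Rp = 0.003216 / 1.737648×10^-4 = 18.5 ohm*cm^2

18.5 ohm*cm^2


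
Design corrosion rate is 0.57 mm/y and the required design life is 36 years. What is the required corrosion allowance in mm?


Corrosion allowance = CR × design life
CA = 0.57 * 36 = 20.52 mm

20.52 mm


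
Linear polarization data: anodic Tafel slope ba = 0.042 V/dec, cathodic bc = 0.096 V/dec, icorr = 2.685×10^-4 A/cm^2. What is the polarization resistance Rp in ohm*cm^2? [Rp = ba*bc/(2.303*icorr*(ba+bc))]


Apply the Stern-Geary equation: Rp = ba*bc / (2.303*icorr*(ba+bc))
ba*bc = 0.042*0.096 = 0.004032
ba+bc = 0.138; 2.303*icorr*(ba+bc) = 2.303*2.685×10^-4*0.138 = 8.5333059×10^-5
Rp = 0.004032 / 8.5333059×10^-5 = 47.3 ohm*cm^2

47.3 ohm*cm^2


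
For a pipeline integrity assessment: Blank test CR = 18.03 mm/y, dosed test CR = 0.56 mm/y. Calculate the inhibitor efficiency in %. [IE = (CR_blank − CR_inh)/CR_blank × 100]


Apply the inhibitor-efficiency definition: IE = (CR_blank − CR_inh)/CR_blank × 100
IE = (18.03 − 0.56) / 18.03 × 100
IE = 17.47 / 18.03 × 100 = 96.9 %

96.9 %


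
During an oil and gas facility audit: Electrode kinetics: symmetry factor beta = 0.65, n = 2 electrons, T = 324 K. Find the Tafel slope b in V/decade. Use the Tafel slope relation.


Apply the Tafel slope relation: b = 2.303*R*T/(beta*n*F)
Numerator: 2.303 * 8.314 * 324 = 6203.67
Denominator: 0.65 * 2 * 96485 = 125430.5
b = 6203.67 / 125430.5 = 0.0495 V/decade

0.0495 V/decade


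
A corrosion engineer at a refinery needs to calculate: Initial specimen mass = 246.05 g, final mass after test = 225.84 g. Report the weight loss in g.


Weight loss = initial − final
WL = 246.05 − 225.84 = 20.21 g

20.21 g


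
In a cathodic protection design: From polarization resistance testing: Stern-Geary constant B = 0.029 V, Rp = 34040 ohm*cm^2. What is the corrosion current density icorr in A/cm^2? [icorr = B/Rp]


Apply the Stern-Geary relation: icorr = B / Rp
icorr = 0.029 / 34040 = 8.519×10^-7 A/cm^2

8.519×10^-7 A/cm^2


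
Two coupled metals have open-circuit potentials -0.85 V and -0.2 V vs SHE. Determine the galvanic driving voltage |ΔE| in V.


Driving voltage is the absolute potential difference.
|ΔE| = |-0.85 − (-0.2)| = 0.65 V

0.65 V


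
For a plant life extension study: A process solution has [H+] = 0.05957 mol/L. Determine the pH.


pH = −log10[H+]
pH = −log10(0.05957) = 1.22

1.22


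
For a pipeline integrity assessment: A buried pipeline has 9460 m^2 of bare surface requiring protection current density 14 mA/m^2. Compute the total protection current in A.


I = area * current density, then convert mA → A (÷1000)
I = 9460 * 14 / 1000 = 132.44 A

132.44 A


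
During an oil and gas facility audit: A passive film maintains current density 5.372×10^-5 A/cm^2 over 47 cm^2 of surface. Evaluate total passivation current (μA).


I = i_pass * A, then convert A → μA (×10^6)
I = 5.372×10^-5 * 47 * 10^6 = 2524.84 μA

2524.84 μA


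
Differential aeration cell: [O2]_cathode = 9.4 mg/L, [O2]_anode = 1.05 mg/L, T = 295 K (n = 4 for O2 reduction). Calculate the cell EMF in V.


Apply the Nernst concentration-cell relation: E = (RT/nF)*ln(C_cathode/C_anode)
RT/nF = 8.314*295/(4*96485) = 0.00635495 V
ln(9.4/1.05) = 2.19192
E = 0.00635495 * 2.19192 = 0.01393 V

0.01393 V


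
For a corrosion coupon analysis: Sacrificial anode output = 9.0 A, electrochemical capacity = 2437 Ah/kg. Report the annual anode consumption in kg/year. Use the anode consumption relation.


Annual consumption = current * hours per year / capacity
Rate = 9.0 * 8760 / 2437 = 32.4 kg/year

32.4 kg/year


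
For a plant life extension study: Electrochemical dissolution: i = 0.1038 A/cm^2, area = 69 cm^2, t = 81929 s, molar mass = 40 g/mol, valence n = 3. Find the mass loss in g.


Apply Faraday's law: m = i*A*t*M / (n*F)
Total charge passed Q = i*A*t = 0.1038*69*81929 = 586791.8838 C
m = Q*M/(n*F) = 586791.8838*40/(3*96485) = 81.089 g

81.089 g


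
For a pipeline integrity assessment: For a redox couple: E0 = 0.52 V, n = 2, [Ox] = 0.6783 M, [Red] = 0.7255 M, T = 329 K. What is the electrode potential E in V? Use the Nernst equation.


Apply the Nernst equation: E = E0 + (RT/nF)*ln([Ox]/[Red])
Step 1: RT/nF = 8.314*329/(2*96485) = 0.01417477 V
Step 2: [Ox]/[Red] = 0.6783/0.7255 = 0.934941
Step 3: ln(0.934941) = -0.067272
Step 4: correction = 0.01417477 * -0.067272 = -0.001 V
E = 0.52 + -0.001 = 0.519 V

0.519 V


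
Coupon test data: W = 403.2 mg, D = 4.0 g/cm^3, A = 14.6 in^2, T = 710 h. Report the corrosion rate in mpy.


Apply the mpy weight-loss relation: CR = 534 * W / (D * A * T)
Numerator: 534 * 403.2 = 215308.8
Denominator: 4.0 * 14.6 * 710 = 41464.0
CR = 215308.8 / 41464.0 = 5.193 mpy

5.193 mpy


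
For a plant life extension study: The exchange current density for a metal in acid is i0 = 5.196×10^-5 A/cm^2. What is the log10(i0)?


i0 = 5.196×10^-5 A/cm^2
log10(i0) = -4.284

-4.284


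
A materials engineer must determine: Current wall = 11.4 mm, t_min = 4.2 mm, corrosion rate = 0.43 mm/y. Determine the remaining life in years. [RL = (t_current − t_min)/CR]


Apply the remaining-life relation: RL = (t_current − t_min) / CR
RL = (11.4 − 4.2) / 0.43 = 7.2 / 0.43 = 16.7 years

16.7 years


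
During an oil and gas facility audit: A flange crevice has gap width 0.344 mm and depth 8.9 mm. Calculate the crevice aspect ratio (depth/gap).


Aspect ratio = depth / gap
Ratio = 8.9 / 0.344 = 25.9

25.9


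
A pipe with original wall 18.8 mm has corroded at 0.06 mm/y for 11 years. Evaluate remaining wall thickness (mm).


Remaining wall = original − CR × time
t = 18.8 − 0.06*11 = 18.8 − 0.66 = 18.14 mm

18.14 mm


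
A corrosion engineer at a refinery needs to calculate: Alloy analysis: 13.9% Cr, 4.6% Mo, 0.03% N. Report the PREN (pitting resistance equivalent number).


Apply the PREN formula: PREN = Cr + 3.3*Mo + 16*N
PREN = 13.9 + 3.3*4.6 + 16*0.03
PREN = 13.9 + 15.18 + 0.48 = 29.56

29.56


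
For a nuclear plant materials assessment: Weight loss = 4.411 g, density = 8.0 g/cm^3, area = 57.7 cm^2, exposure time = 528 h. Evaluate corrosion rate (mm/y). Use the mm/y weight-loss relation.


Apply the mm/y weight-loss relation: CR = 87600 * W / (D * A * T)
Numerator: 87600 * 4.411 = 386403.6
Denominator: 8.0 * 57.7 * 528 = 243724.8
CR = 386403.6 / 243724.8 = 1.58541 mm/y

1.58541 mm/y


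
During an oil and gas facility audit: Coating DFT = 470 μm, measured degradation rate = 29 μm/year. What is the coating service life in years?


Service life = thickness / degradation rate
Life = 470 / 29 = 16.2 years

16.2 years


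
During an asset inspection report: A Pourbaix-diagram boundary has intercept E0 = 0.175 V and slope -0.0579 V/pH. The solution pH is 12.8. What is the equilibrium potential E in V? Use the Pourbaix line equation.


Apply the Pourbaix line equation: E = E0 + slope*pH
E = 0.175 + (-0.0579)*12.8 = 0.175 + (-0.74112) = -0.56612 V
Rounded to 3 decimal places: E = -0.566 V

-0.566 V


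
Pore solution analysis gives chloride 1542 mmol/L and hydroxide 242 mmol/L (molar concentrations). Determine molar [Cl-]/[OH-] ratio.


Threshold parameter = [Cl-] / [OH-] (molar basis; both in mmol/L, so units cancel)
Ratio = 1542 / 242 = 6.37

6.37


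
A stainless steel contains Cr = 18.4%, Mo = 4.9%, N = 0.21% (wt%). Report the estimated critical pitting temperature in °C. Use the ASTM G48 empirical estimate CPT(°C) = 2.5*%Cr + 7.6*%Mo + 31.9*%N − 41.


Apply the ASTM G48 empirical CPT estimate: CPT(°C) = 2.5*%Cr + 7.6*%Mo + 31.9*%N − 41
2.5*18.4 = 46; 7.6*4.9 = 37.24; 31.9*0.21 = 6.699
CPT = 46 + 37.24 + 6.699 − 41 = 48.939 °C
Rounded to 0.1 °C: CPT ≈ 48.9 °C

48.9 °C


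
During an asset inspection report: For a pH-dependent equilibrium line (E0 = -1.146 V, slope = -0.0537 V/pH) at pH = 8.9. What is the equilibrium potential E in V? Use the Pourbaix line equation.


Apply the Pourbaix line equation: E = E0 + slope*pH
E = -1.146 + (-0.0537)*8.9 = -1.146 + (-0.47793) = -1.62393 V
Rounded to 4 decimal places: E = -1.6239 V

-1.6239 V


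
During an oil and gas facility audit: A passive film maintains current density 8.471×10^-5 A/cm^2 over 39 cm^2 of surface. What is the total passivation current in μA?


I = i_pass * A, then convert A → μA (×10^6)
I = 8.471×10^-5 * 39 * 10^6 = 3303.69 μA

3303.69 μA


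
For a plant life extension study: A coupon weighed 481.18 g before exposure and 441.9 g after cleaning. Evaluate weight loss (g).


Weight loss = initial − final
WL = 481.18 − 441.9 = 39.28 g

39.28 g


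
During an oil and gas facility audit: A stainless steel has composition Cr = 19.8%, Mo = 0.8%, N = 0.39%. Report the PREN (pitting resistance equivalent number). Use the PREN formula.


Apply the PREN formula: PREN = Cr + 3.3*Mo + 16*N
PREN = 19.8 + 3.3*0.8 + 16*0.39
PREN = 19.8 + 2.64 + 6.24 = 28.68

28.68


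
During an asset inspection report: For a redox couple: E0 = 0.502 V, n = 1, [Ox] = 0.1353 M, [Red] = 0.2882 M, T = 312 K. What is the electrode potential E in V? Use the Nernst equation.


Apply the Nernst equation: E = E0 + (RT/nF)*ln([Ox]/[Red])
Step 1: RT/nF = 8.314*312/(1*96485) = 0.02688468 V
Step 2: [Ox]/[Red] = 0.1353/0.2882 = 0.469466
Step 3: ln(0.469466) = -0.756159
Step 4: correction = 0.02688468 * -0.756159 = -0.02 V
E = 0.502 + -0.02 = 0.482 V

0.482 V


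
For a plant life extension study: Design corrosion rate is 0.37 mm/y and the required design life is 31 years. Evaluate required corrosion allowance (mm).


Corrosion allowance = CR × design life
CA = 0.37 * 31 = 11.47 mm

11.47 mm


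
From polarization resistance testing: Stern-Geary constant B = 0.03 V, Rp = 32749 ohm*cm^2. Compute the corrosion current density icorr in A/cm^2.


Apply the Stern-Geary relation: icorr = B / Rp
icorr = 0.03 / 32749 = 9.161×10^-7 A/cm^2

9.161×10^-7 A/cm^2


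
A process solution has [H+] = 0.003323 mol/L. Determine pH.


pH = −log10[H+]
pH = −log10(0.003323) = 2.48

2.48


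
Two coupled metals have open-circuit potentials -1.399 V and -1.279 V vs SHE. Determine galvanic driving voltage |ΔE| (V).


Driving voltage is the absolute potential difference.
|ΔE| = |-1.399 − (-1.279)| = 0.12 V

0.12 V


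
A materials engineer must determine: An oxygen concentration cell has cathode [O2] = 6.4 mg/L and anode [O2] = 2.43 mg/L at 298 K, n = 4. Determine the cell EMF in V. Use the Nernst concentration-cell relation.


Apply the Nernst concentration-cell relation: E = (RT/nF)*ln(C_cathode/C_anode)
RT/nF = 8.314*298/(4*96485) = 0.00641958 V
ln(6.4/2.43) = 0.96841
E = 0.00641958 * 0.96841 = 0.00622 V

0.00622 V


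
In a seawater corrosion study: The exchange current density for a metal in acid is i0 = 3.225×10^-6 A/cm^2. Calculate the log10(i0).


i0 = 3.225×10^-6 A/cm^2
log10(i0) = -5.491

-5.491


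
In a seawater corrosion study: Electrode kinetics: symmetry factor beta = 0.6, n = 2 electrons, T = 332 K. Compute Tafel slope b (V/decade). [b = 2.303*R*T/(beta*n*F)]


Apply the Tafel slope relation: b = 2.303*R*T/(beta*n*F)
Numerator: 2.303 * 8.314 * 332 = 6356.85
Denominator: 0.6 * 2 * 96485 = 115782.0
b = 6356.85 / 115782.0 = 0.055 V/decade

0.055 V/decade


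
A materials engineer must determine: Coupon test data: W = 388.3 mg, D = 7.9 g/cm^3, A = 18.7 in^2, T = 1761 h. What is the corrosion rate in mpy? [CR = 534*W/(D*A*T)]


Apply the mpy weight-loss relation: CR = 534 * W / (D * A * T)
Numerator: 534 * 388.3 = 207352.2
Denominator: 7.9 * 18.7 * 1761 = 260152.53
CR = 207352.2 / 260152.53 = 0.797 mpy

0.797 mpy


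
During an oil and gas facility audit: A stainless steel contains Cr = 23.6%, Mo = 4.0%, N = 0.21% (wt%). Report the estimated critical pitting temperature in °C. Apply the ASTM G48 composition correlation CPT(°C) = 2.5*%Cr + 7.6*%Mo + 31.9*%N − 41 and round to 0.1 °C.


Apply the ASTM G48 empirical CPT estimate: CPT(°C) = 2.5*%Cr + 7.6*%Mo + 31.9*%N − 41
2.5*23.6 = 59; 7.6*4.0 = 30.4; 31.9*0.21 = 6.699
CPT = 59 + 30.4 + 6.699 − 41 = 55.099 °C
Rounded to 0.1 °C: CPT ≈ 55.1 °C

55.1 °C


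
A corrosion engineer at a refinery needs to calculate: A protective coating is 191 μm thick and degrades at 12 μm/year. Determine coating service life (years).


Service life = thickness / degradation rate
Life = 191 / 12 = 15.9 years

15.9 years


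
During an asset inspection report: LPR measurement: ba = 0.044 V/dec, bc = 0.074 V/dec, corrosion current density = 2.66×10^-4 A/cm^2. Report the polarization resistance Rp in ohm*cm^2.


Apply the Stern-Geary equation: Rp = ba*bc / (2.303*icorr*(ba+bc))
ba*bc = 0.044*0.074 = 0.003256
ba+bc = 0.118; 2.303*icorr*(ba+bc) = 2.303*2.66×10^-4*0.118 = 7.2286564×10^-5
Rp = 0.003256 / 7.2286564×10^-5 = 45.04 ohm*cm^2

45.04 ohm*cm^2


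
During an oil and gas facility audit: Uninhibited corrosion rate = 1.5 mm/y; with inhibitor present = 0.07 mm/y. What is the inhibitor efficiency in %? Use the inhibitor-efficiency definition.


Apply the inhibitor-efficiency definition: IE = (CR_blank − CR_inh)/CR_blank × 100
IE = (1.5 − 0.07) / 1.5 × 100
IE = 1.43 / 1.5 × 100 = 95.3 %

95.3 %


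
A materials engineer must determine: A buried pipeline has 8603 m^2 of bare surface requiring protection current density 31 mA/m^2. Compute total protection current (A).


I = area * current density, then convert mA → A (÷1000)
I = 8603 * 31 / 1000 = 266.69 A

266.69 A


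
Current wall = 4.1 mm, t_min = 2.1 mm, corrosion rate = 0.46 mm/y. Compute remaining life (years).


Apply the remaining-life relation: RL = (t_current − t_min) / CR
RL = (4.1 − 2.1) / 0.46 = 2.0 / 0.46 = 4.3 years

4.3 years


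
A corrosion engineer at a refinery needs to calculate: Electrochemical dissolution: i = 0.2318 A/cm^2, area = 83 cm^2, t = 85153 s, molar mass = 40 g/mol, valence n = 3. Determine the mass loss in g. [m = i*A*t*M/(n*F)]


Apply Faraday's law: m = i*A*t*M / (n*F)
Total charge passed Q = i*A*t = 0.2318*83*85153 = 1638292.6282 C
m = Q*M/(n*F) = 1638292.6282*40/(3*96485) = 226.3969 g

226.3969 g


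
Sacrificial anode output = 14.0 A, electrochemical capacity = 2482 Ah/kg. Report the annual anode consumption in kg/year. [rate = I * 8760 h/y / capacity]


Annual consumption = current * hours per year / capacity
Rate = 14.0 * 8760 / 2482 = 49.4 kg/year

49.4 kg/year
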